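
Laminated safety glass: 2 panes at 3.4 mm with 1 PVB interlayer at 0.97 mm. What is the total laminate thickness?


Total thickness = glass contribution + PVB contribution
  Glass: 2 * 3.4 = 6.8 mm
  PVB: 1 * 0.97 = 0.97 mm
  Total = 6.8 + 0.97 = 7.77 mm

7.77 mm


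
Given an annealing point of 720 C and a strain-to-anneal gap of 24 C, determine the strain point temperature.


Strain point = annealing point - difference:
  T_strain = 720 - 24 = 696 C

696 C


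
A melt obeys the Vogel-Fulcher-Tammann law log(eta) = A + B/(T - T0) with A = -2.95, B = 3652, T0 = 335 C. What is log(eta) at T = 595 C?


VFT equation: log(eta) = A + B / (T - T0)
  T - T0 = 595 - 335 = 260
  B / (T - T0) = 3652 / 260 = 14.046
  log(eta) = -2.95 + 14.046 = 11.096

11.096


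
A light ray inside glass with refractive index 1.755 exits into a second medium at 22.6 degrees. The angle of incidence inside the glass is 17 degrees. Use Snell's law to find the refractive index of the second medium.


Apply Snell's law: n1 * sin(theta1) = n2 * sin(theta2)
  n2 = n1 * sin(theta1) / sin(theta2)
  sin(17) = 0.292372
  sin(22.6) = 0.384295
  n2 = 1.755 * 0.292372 / 0.384295 = 1.3352

1.3352


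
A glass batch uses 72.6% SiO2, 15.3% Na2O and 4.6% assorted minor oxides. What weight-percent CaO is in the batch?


Pieces sum to 100%:
  CaO = 100 - (SiO2 + Na2O + others)
  CaO = 100 - (72.6 + 15.3 + 4.6) = 7.5%

7.5%


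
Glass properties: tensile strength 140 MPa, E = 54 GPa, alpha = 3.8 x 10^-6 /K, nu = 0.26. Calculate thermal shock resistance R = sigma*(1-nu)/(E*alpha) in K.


Thermal shock resistance: R = sigma * (1 - nu) / (E * alpha)
  Numerator = 140 * (1 - 0.26) = 103.6
  Denominator = 54 * 1000 * (3.8 x 10^-6) = 0.2052
  R = 103.6 / 0.2052 = 504.9 K

504.9 K


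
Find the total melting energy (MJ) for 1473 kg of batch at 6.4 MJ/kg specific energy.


Total energy = mass * specific energy
  E = 1473 * 6.4 = 9427.2 MJ

9427.2 MJ


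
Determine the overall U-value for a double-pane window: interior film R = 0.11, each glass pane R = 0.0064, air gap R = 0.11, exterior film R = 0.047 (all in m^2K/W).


Total thermal resistance (series):
  R_total = R_in + R_glass + R_air + R_glass + R_out
  R_total = 0.11 + 0.0064 + 0.11 + 0.0064 + 0.047 = 0.2798 m^2K/W
U-value = 1 / R_total = 1 / 0.2798 = 3.574 W/m^2K

3.574 W/m^2K


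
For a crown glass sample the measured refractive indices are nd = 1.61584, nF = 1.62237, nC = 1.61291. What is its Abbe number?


Abbe number formula: Vd = (nd - 1) / (nF - nC)
  nd - 1 = 1.61584 - 1 = 0.61584
  nF - nC = 1.62237 - 1.61291 = 0.00946
  Vd = 0.61584 / 0.00946 = 65.1

65.1


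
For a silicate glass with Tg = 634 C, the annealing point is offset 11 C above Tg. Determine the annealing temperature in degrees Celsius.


The annealing temperature is Tg plus the offset:
  T_anneal = 634 + 11 = 645 C

645 C


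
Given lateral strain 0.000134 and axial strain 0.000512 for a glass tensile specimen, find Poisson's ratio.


Poisson's ratio: nu = lateral strain / axial strain
  nu = 0.000134 / 0.000512 = 0.2617

0.2617


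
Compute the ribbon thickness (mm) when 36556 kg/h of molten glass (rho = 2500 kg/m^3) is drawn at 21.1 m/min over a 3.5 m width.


Ribbon cross-section from mass balance:
  Volume rate = throughput / density = 36556 / 2500 = 14.6224 m^3/h
  thickness = volume rate / (speed * 60 * width), i.e.
  thickness = throughput / (60 * speed * width * density) * 1000
  thickness = 36556 / (60 * 21.1 * 3.5 * 2500) * 1000 = 3.3 mm

3.3 mm


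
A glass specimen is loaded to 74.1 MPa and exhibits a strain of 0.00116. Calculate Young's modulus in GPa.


Young's modulus: E = stress / strain
  E = 74.1 MPa / 0.00116 = 63879.31 MPa
Convert to GPa: 63879.31 / 1000 = 63.88 GPa

63.88 GPa


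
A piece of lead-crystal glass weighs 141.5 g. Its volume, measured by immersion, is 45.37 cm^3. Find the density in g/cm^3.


Use the definition of density:
  rho = mass / volume
  rho = 141.5 / 45.37 = 3.119 g/cm^3

3.119 g/cm^3


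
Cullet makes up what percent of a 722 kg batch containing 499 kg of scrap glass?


Cullet ratio = (cullet mass / total batch mass) * 100
  Ratio = 499 / 722 * 100 = 69.11%

69.11%


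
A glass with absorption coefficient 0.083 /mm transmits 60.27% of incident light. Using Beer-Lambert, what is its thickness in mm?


Rearrange T = exp(-alpha * thickness):
  thickness = -ln(T) / alpha
  T = 60.27/100 = 0.6027
  ln(T) = -0.50634
  -ln(T) = 0.50634
  thickness = 0.50634 / 0.083 = 6.1 mm

6.1 mm


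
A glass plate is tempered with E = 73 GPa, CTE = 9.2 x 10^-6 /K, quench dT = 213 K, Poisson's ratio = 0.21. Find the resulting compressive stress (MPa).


Tempering stress: sigma = E * alpha * dT / (1 - nu)
  E (MPa) = 73 * 1000 = 73000
  Numerator = 73000 * (9.2 x 10^-6) * 213 = 143.0508
  Denominator = 1 - 0.21 = 0.79
  sigma = 143.0508 / 0.79 = 181.1 MPa

181.1 MPa


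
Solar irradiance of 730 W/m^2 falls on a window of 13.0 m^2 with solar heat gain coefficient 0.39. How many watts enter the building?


Solar heat gain: Q = Area * SHGC * Irradiance
  Q = 13.0 * 0.39 * 730 = 3701.1 W

3701.1 W


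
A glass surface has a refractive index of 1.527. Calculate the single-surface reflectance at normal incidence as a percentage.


Fresnel reflectance at normal incidence:
  R = ((n - 1)/(n + 1))^2
  (n - 1)/(n + 1) = (1.527 - 1)/(1.527 + 1) = 0.208548
  R = 0.208548^2 = 0.0434923
  R(%) = 0.0434923 * 100 = 4.349%

4.349%


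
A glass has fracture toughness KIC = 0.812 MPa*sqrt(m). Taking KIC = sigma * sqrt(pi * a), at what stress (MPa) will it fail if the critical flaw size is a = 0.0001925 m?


Rearrange KIC = sigma * sqrt(pi * a):
  sigma = KIC / sqrt(pi * a)
  sqrt(pi * 0.0001925) = 0.024592
  sigma = 0.812 / 0.024592 = 33.02 MPa

33.02 MPa


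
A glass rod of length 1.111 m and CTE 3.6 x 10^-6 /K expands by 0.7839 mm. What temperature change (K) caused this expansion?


Rearrange dL = alpha * L0 * dT for dT:
  dT = dL / (alpha * L0)
  dL (m) = 0.7839 / 1000 = 0.0007839
  dT = 0.0007839 / ((3.6 x 10^-6) * 1.111) = 196.0 K

196.0 K


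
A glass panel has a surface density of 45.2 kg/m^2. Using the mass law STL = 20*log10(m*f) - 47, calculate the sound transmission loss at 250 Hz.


Mass law: STL = 20 * log10(m * f) - 47
  m * f = 45.2 * 250 = 11300
  log10(11300) = 4.05308
  STL = 20 * 4.05308 - 47 = 81.0616 - 47 = 34.1 dB

34.1 dB


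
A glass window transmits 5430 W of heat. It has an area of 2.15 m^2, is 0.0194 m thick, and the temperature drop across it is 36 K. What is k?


Fourier's law rearranged: k = Q * t / (A * dT)
  Numerator = 5430 * 0.0194 = 105.342
  Denominator = 2.15 * 36 = 77.4
  k = 105.342 / 77.4 = 1.361 W/mK

1.361 W/mK


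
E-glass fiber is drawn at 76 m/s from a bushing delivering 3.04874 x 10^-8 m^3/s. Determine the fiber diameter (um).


Cross-sectional area from continuity:
  A = Q / v = 3.04874 x 10^-8 / 76 = 4.0115 x 10^-10 m^2
Diameter from circular cross-section:
  d = sqrt(4A / pi) * 10^6 (m -> um)
  d = sqrt(4 * 4.0115 x 10^-10 / pi) * 10^6 = 22.6 um

22.6 um


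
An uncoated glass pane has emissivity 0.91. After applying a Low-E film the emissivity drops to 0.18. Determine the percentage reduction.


Percentage reduction = (1 - coated/uncoated) * 100
  Ratio = 0.18 / 0.91 = 0.1978
  Reduction = (1 - 0.1978) * 100 = 80.2%

80.2%


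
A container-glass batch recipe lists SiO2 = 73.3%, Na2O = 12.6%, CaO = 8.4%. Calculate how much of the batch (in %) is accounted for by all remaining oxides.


Sum the three major oxides:
  SiO2 + Na2O + CaO = 73.3 + 12.6 + 8.4 = 94.3%
Subtract from 100%:
  Others = 100 - 94.3 = 5.7%

5.7%


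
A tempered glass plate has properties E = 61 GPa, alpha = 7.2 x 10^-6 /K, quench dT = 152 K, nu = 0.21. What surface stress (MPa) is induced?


Tempering stress: sigma = E * alpha * dT / (1 - nu)
  E (MPa) = 61 * 1000 = 61000
  Numerator = 61000 * (7.2 x 10^-6) * 152 = 66.7584
  Denominator = 1 - 0.21 = 0.79
  sigma = 66.7584 / 0.79 = 84.5 MPa

84.5 MPa


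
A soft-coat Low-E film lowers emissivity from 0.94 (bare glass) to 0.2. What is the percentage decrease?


Percentage reduction = (1 - coated/uncoated) * 100
  Ratio = 0.2 / 0.94 = 0.2128
  Reduction = (1 - 0.2128) * 100 = 78.7%

78.7%


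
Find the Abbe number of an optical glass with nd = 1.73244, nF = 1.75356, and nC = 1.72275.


Abbe number formula: Vd = (nd - 1) / (nF - nC)
  nd - 1 = 1.73244 - 1 = 0.73244
  nF - nC = 1.75356 - 1.72275 = 0.03081
  Vd = 0.73244 / 0.03081 = 23.77

23.77


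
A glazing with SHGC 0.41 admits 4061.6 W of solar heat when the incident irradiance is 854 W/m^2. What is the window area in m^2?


Rearrange Q = Area * SHGC * Irradiance:
  Area = Q / (SHGC * Irradiance)
  Area = 4061.6 / (0.41 * 854) = 11.6 m^2

11.6 m^2


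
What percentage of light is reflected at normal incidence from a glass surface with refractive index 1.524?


Fresnel reflectance at normal incidence:
  R = ((n - 1)/(n + 1))^2
  (n - 1)/(n + 1) = (1.524 - 1)/(1.524 + 1) = 0.207607
  R = 0.207607^2 = 0.0431007
  R(%) = 0.0431007 * 100 = 4.31%

4.31%


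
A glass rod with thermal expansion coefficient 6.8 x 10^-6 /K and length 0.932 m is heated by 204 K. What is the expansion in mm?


Thermal expansion formula: dL = alpha * L0 * dT
  dL = (6.8 x 10^-6) * 0.932 * 204 = 0.00129287 m
Convert to mm: 0.00129287 * 1000 = 1.2929 mm

1.2929 mm


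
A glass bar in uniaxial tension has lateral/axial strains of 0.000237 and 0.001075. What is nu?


Poisson's ratio: nu = lateral strain / axial strain
  nu = 0.000237 / 0.001075 = 0.2205

0.2205


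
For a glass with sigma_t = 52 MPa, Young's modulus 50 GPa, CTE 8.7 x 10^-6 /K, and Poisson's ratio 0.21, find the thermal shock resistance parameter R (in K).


Thermal shock resistance: R = sigma * (1 - nu) / (E * alpha)
  Numerator = 52 * (1 - 0.21) = 41.08
  Denominator = 50 * 1000 * (8.7 x 10^-6) = 0.435
  R = 41.08 / 0.435 = 94.4 K

94.4 K


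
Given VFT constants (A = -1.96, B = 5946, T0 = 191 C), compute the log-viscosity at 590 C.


VFT equation: log(eta) = A + B / (T - T0)
  T - T0 = 590 - 191 = 399
  B / (T - T0) = 5946 / 399 = 14.902
  log(eta) = -1.96 + 14.902 = 12.942

12.942


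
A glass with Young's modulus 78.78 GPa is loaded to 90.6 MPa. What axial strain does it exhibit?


Rearrange E = sigma / epsilon:
  epsilon = sigma / E
  E (MPa) = 78.78 * 1000 = 78780
  epsilon = 90.6 / 78780 = 0.00115

0.00115


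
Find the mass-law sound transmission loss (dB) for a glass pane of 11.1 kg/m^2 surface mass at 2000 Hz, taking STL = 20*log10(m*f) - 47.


Mass law: STL = 20 * log10(m * f) - 47
  m * f = 11.1 * 2000 = 22200
  log10(22200) = 4.34635
  STL = 20 * 4.34635 - 47 = 86.927 - 47 = 39.9 dB

39.9 dB


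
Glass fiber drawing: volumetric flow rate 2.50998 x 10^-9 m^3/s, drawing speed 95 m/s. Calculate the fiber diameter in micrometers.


Cross-sectional area from continuity:
  A = Q / v = 2.50998 x 10^-9 / 95 = 2.642084 x 10^-11 m^2
Diameter from circular cross-section:
  d = sqrt(4A / pi) * 10^6 (m -> um)
  d = sqrt(4 * 2.642084 x 10^-11 / pi) * 10^6 = 5.8 um

5.8 um


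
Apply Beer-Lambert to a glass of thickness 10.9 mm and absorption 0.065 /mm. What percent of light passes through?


Beer-Lambert law: T = exp(-alpha * thickness)
  exponent = -0.065 * 10.9 = -0.7085
  T = exp(-0.7085) = 0.4924
  Percentage = 0.4924 * 100 = 49.24%

49.24%


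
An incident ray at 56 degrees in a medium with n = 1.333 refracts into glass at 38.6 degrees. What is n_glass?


Apply Snell's law: n1 * sin(theta1) = n2 * sin(theta2)
  n2 = n1 * sin(theta1) / sin(theta2)
  sin(56) = 0.829038
  sin(38.6) = 0.62388
  n2 = 1.333 * 0.829038 / 0.62388 = 1.7713

1.7713


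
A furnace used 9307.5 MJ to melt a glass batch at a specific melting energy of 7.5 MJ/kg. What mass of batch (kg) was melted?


Rearrange E = m * s for m:
  m = E / s
  m = 9307.5 / 7.5 = 1241.0 kg

1241.0 kg


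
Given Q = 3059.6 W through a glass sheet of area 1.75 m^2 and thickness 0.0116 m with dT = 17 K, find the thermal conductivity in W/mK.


Fourier's law rearranged: k = Q * t / (A * dT)
  Numerator = 3059.6 * 0.0116 = 35.49136
  Denominator = 1.75 * 17 = 29.75
  k = 35.49136 / 29.75 = 1.193 W/mK

1.193 W/mK


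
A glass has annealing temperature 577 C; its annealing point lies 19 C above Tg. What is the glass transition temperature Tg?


Rearrange T_anneal = Tg + offset for Tg:
  Tg = T_anneal - offset = 577 - 19 = 558 C

558 C


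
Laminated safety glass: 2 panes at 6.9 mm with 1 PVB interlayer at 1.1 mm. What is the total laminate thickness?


Total thickness = glass contribution + PVB contribution
  Glass: 2 * 6.9 = 13.8 mm
  PVB: 1 * 1.1 = 1.1 mm
  Total = 13.8 + 1.1 = 14.9 mm

14.9 mm


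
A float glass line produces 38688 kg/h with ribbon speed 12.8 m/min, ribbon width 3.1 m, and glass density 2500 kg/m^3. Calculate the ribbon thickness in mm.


Ribbon cross-section from mass balance:
  Volume rate = throughput / density = 38688 / 2500 = 15.4752 m^3/h
  thickness = volume rate / (speed * 60 * width), i.e.
  thickness = throughput / (60 * speed * width * density) * 1000
  thickness = 38688 / (60 * 12.8 * 3.1 * 2500) * 1000 = 6.5 mm

6.5 mm


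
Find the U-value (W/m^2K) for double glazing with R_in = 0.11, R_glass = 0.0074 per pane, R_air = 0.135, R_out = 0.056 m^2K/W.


Total thermal resistance (series):
  R_total = R_in + R_glass + R_air + R_glass + R_out
  R_total = 0.11 + 0.0074 + 0.135 + 0.0074 + 0.056 = 0.3158 m^2K/W
U-value = 1 / R_total = 1 / 0.3158 = 3.167 W/m^2K

3.167 W/m^2K


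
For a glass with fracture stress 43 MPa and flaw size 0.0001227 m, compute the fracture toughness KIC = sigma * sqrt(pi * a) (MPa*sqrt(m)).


Fracture toughness: KIC = sigma * sqrt(pi * a)
  pi * a = pi * 0.0001227 = 0.000385473
  sqrt(pi * a) = 0.019633
  KIC = 43 * 0.019633 = 0.844 MPa*sqrt(m)

0.844 MPa*sqrt(m)


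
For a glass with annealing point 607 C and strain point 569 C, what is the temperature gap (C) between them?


Gap = T_anneal - T_strain:
  gap = 607 - 569 = 38 C

38 C


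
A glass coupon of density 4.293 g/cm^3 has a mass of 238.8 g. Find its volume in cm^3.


Rearrange rho = m / V:
  V = m / rho
  V = 238.8 / 4.293 = 55.625 cm^3

55.625 cm^3


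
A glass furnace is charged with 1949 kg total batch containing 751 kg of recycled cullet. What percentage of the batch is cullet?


Cullet ratio = (cullet mass / total batch mass) * 100
  Ratio = 751 / 1949 * 100 = 38.53%

38.53%


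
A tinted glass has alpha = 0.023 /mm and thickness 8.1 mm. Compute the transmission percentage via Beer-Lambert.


Beer-Lambert law: T = exp(-alpha * thickness)
  exponent = -0.023 * 8.1 = -0.1863
  T = exp(-0.1863) = 0.83
  Percentage = 0.83 * 100 = 83.0%

83.0%


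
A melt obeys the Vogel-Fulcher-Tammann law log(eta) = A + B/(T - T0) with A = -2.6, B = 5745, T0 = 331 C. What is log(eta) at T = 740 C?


VFT equation: log(eta) = A + B / (T - T0)
  T - T0 = 740 - 331 = 409
  B / (T - T0) = 5745 / 409 = 14.046
  log(eta) = -2.6 + 14.046 = 11.446

11.446


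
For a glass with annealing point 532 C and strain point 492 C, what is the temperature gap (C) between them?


Gap = T_anneal - T_strain:
  gap = 532 - 492 = 40 C

40 C


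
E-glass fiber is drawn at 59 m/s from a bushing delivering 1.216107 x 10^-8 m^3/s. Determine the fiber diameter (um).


Cross-sectional area from continuity:
  A = Q / v = 1.216107 x 10^-8 / 59 = 2.061198 x 10^-10 m^2
Diameter from circular cross-section:
  d = sqrt(4A / pi) * 10^6 (m -> um)
  d = sqrt(4 * 2.061198 x 10^-10 / pi) * 10^6 = 16.2 um

16.2 um


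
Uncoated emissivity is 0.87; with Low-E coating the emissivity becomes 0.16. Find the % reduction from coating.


Percentage reduction = (1 - coated/uncoated) * 100
  Ratio = 0.16 / 0.87 = 0.1839
  Reduction = (1 - 0.1839) * 100 = 81.6%

81.6%


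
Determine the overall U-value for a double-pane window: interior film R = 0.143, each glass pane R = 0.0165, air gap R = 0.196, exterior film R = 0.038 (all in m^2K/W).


Total thermal resistance (series):
  R_total = R_in + R_glass + R_air + R_glass + R_out
  R_total = 0.143 + 0.0165 + 0.196 + 0.0165 + 0.038 = 0.41 m^2K/W
U-value = 1 / R_total = 1 / 0.41 = 2.439 W/m^2K

2.439 W/m^2K


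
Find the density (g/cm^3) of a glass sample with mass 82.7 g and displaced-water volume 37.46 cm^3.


Use the definition of density:
  rho = mass / volume
  rho = 82.7 / 37.46 = 2.208 g/cm^3

2.208 g/cm^3


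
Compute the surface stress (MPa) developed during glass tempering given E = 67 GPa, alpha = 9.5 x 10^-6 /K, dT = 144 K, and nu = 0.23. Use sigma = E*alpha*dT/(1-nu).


Tempering stress: sigma = E * alpha * dT / (1 - nu)
  E (MPa) = 67 * 1000 = 67000
  Numerator = 67000 * (9.5 x 10^-6) * 144 = 91.656
  Denominator = 1 - 0.23 = 0.77
  sigma = 91.656 / 0.77 = 119.0 MPa

119.0 MPa


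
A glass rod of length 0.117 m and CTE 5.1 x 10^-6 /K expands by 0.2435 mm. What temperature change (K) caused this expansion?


Rearrange dL = alpha * L0 * dT for dT:
  dT = dL / (alpha * L0)
  dL (m) = 0.2435 / 1000 = 0.0002435
  dT = 0.0002435 / ((5.1 x 10^-6) * 0.117) = 408.1 K

408.1 K


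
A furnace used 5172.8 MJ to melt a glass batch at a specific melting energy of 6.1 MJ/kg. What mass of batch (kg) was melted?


Rearrange E = m * s for m:
  m = E / s
  m = 5172.8 / 6.1 = 848.0 kg

848.0 kg


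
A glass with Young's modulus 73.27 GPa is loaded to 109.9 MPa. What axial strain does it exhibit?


Rearrange E = sigma / epsilon:
  epsilon = sigma / E
  E (MPa) = 73.27 * 1000 = 73270
  epsilon = 109.9 / 73270 = 0.0015

0.0015


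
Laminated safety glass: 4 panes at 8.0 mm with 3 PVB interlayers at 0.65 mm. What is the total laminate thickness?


Total thickness = glass contribution + PVB contribution
  Glass: 4 * 8.0 = 32.0 mm
  PVB: 3 * 0.65 = 1.95 mm
  Total = 32.0 + 1.95 = 33.95 mm

33.95 mm


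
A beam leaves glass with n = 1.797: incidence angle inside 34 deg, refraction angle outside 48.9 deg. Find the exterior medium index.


Apply Snell's law: n1 * sin(theta1) = n2 * sin(theta2)
  n2 = n1 * sin(theta1) / sin(theta2)
  sin(34) = 0.559193
  sin(48.9) = 0.753563
  n2 = 1.797 * 0.559193 / 0.753563 = 1.3335

1.3335


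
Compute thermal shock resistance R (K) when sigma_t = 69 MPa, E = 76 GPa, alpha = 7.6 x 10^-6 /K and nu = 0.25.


Thermal shock resistance: R = sigma * (1 - nu) / (E * alpha)
  Numerator = 69 * (1 - 0.25) = 51.75
  Denominator = 76 * 1000 * (7.6 x 10^-6) = 0.5776
  R = 51.75 / 0.5776 = 89.6 K

89.6 K


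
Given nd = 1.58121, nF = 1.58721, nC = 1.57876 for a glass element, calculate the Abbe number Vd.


Abbe number formula: Vd = (nd - 1) / (nF - nC)
  nd - 1 = 1.58121 - 1 = 0.58121
  nF - nC = 1.58721 - 1.57876 = 0.00845
  Vd = 0.58121 / 0.00845 = 68.78

68.78


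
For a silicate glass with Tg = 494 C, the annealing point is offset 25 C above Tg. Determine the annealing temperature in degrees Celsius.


The annealing temperature is Tg plus the offset:
  T_anneal = 494 + 25 = 519 C

519 C


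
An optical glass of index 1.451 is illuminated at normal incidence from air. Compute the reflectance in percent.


Fresnel reflectance at normal incidence:
  R = ((n - 1)/(n + 1))^2
  (n - 1)/(n + 1) = (1.451 - 1)/(1.451 + 1) = 0.184007
  R = 0.184007^2 = 0.0338586
  R(%) = 0.0338586 * 100 = 3.386%

3.386%


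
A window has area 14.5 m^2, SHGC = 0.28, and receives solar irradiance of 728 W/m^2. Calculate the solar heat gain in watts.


Solar heat gain: Q = Area * SHGC * Irradiance
  Q = 14.5 * 0.28 * 728 = 2955.7 W

2955.7 W


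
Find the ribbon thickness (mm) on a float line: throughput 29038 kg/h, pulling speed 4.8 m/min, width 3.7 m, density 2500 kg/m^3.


Ribbon cross-section from mass balance:
  Volume rate = throughput / density = 29038 / 2500 = 11.6152 m^3/h
  thickness = volume rate / (speed * 60 * width), i.e.
  thickness = throughput / (60 * speed * width * density) * 1000
  thickness = 29038 / (60 * 4.8 * 3.7 * 2500) * 1000 = 10.9 mm

10.9 mm


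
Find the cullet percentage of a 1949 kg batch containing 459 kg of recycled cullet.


Cullet ratio = (cullet mass / total batch mass) * 100
  Ratio = 459 / 1949 * 100 = 23.55%

23.55%


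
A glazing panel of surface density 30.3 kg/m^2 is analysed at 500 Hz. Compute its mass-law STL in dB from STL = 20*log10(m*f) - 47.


Mass law: STL = 20 * log10(m * f) - 47
  m * f = 30.3 * 500 = 15150
  log10(15150) = 4.18041
  STL = 20 * 4.18041 - 47 = 83.6082 - 47 = 36.6 dB

36.6 dB


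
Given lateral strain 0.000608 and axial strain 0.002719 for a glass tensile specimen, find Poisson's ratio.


Poisson's ratio: nu = lateral strain / axial strain
  nu = 0.000608 / 0.002719 = 0.2236

0.2236


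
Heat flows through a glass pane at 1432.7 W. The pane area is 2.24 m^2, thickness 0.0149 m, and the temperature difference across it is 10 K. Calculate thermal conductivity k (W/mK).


Fourier's law rearranged: k = Q * t / (A * dT)
  Numerator = 1432.7 * 0.0149 = 21.34723
  Denominator = 2.24 * 10 = 22.4
  k = 21.34723 / 22.4 = 0.953 W/mK

0.953 W/mK


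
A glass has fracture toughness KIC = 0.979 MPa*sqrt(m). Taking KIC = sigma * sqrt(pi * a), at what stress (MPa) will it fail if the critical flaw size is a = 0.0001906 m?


Rearrange KIC = sigma * sqrt(pi * a):
  sigma = KIC / sqrt(pi * a)
  sqrt(pi * 0.0001906) = 0.02447
  sigma = 0.979 / 0.02447 = 40.01 MPa

40.01 MPa


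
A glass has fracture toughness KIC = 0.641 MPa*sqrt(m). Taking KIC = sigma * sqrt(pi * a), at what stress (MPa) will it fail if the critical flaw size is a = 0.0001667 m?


Rearrange KIC = sigma * sqrt(pi * a):
  sigma = KIC / sqrt(pi * a)
  sqrt(pi * 0.0001667) = 0.022885
  sigma = 0.641 / 0.022885 = 28.01 MPa

28.01 MPa


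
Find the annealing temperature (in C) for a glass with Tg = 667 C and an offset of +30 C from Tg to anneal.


The annealing temperature is Tg plus the offset:
  T_anneal = 667 + 30 = 697 C

697 C


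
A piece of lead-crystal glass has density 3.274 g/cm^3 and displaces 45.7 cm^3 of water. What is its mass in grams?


Rearrange rho = m / V:
  m = rho * V
  m = 3.274 * 45.7 = 149.622 g

149.622 g


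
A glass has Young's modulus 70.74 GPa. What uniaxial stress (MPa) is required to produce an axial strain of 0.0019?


Rearrange E = sigma / epsilon:
  sigma = E * epsilon
  E (MPa) = 70.74 * 1000 = 70740
  sigma = 70740 * 0.0019 = 134.41 MPa

134.41 MPa


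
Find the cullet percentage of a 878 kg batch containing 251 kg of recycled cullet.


Cullet ratio = (cullet mass / total batch mass) * 100
  Ratio = 251 / 878 * 100 = 28.59%

28.59%


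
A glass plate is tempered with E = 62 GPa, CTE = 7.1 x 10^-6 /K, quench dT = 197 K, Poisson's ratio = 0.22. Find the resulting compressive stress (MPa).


Tempering stress: sigma = E * alpha * dT / (1 - nu)
  E (MPa) = 62 * 1000 = 62000
  Numerator = 62000 * (7.1 x 10^-6) * 197 = 86.7194
  Denominator = 1 - 0.22 = 0.78
  sigma = 86.7194 / 0.78 = 111.2 MPa

111.2 MPa


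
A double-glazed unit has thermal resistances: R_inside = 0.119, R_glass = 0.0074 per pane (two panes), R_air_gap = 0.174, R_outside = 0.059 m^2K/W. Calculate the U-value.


Total thermal resistance (series):
  R_total = R_in + R_glass + R_air + R_glass + R_out
  R_total = 0.119 + 0.0074 + 0.174 + 0.0074 + 0.059 = 0.3668 m^2K/W
U-value = 1 / R_total = 1 / 0.3668 = 2.726 W/m^2K

2.726 W/m^2K


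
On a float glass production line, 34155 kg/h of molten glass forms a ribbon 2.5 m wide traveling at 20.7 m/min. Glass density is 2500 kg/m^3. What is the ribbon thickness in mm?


Ribbon cross-section from mass balance:
  Volume rate = throughput / density = 34155 / 2500 = 13.662 m^3/h
  thickness = volume rate / (speed * 60 * width), i.e.
  thickness = throughput / (60 * speed * width * density) * 1000
  thickness = 34155 / (60 * 20.7 * 2.5 * 2500) * 1000 = 4.4 mm

4.4 mm


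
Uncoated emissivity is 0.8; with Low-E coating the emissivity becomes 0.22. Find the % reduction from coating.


Percentage reduction = (1 - coated/uncoated) * 100
  Ratio = 0.22 / 0.8 = 0.275
  Reduction = (1 - 0.275) * 100 = 72.5%

72.5%


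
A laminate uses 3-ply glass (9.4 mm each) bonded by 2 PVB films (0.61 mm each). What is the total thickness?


Total thickness = glass contribution + PVB contribution
  Glass: 3 * 9.4 = 28.2 mm
  PVB: 2 * 0.61 = 1.22 mm
  Total = 28.2 + 1.22 = 29.42 mm

29.42 mm


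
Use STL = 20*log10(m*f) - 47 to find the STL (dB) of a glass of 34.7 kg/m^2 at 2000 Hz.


Mass law: STL = 20 * log10(m * f) - 47
  m * f = 34.7 * 2000 = 69400
  log10(69400) = 4.84136
  STL = 20 * 4.84136 - 47 = 96.8272 - 47 = 49.8 dB

49.8 dB


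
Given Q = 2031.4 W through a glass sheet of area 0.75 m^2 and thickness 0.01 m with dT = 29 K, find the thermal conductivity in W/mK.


Fourier's law rearranged: k = Q * t / (A * dT)
  Numerator = 2031.4 * 0.01 = 20.314
  Denominator = 0.75 * 29 = 21.75
  k = 20.314 / 21.75 = 0.934 W/mK

0.934 W/mK


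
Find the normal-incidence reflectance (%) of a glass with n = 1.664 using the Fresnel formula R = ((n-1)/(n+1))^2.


Fresnel reflectance at normal incidence:
  R = ((n - 1)/(n + 1))^2
  (n - 1)/(n + 1) = (1.664 - 1)/(1.664 + 1) = 0.249249
  R = 0.249249^2 = 0.0621251
  R(%) = 0.0621251 * 100 = 6.213%

6.213%


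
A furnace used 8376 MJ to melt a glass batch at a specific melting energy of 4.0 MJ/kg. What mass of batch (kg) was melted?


Rearrange E = m * s for m:
  m = E / s
  m = 8376 / 4.0 = 2094.0 kg

2094.0 kg


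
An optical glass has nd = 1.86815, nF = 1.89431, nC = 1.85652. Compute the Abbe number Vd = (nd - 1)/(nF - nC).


Abbe number formula: Vd = (nd - 1) / (nF - nC)
  nd - 1 = 1.86815 - 1 = 0.86815
  nF - nC = 1.89431 - 1.85652 = 0.03779
  Vd = 0.86815 / 0.03779 = 22.97

22.97


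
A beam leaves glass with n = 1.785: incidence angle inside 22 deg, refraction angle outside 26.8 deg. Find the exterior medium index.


Apply Snell's law: n1 * sin(theta1) = n2 * sin(theta2)
  n2 = n1 * sin(theta1) / sin(theta2)
  sin(22) = 0.374607
  sin(26.8) = 0.450878
  n2 = 1.785 * 0.374607 / 0.450878 = 1.483

1.483


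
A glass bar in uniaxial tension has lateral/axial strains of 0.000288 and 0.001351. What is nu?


Poisson's ratio: nu = lateral strain / axial strain
  nu = 0.000288 / 0.001351 = 0.2132

0.2132


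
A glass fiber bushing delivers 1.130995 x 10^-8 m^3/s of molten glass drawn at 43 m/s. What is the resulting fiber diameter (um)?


Cross-sectional area from continuity:
  A = Q / v = 1.130995 x 10^-8 / 43 = 2.630221 x 10^-10 m^2
Diameter from circular cross-section:
  d = sqrt(4A / pi) * 10^6 (m -> um)
  d = sqrt(4 * 2.630221 x 10^-10 / pi) * 10^6 = 18.3 um

18.3 um


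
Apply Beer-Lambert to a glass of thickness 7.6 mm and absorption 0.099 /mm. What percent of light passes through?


Beer-Lambert law: T = exp(-alpha * thickness)
  exponent = -0.099 * 7.6 = -0.7524
  T = exp(-0.7524) = 0.4712
  Percentage = 0.4712 * 100 = 47.12%

47.12%


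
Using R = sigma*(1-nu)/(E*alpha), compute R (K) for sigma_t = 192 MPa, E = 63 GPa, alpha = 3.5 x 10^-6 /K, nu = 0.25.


Thermal shock resistance: R = sigma * (1 - nu) / (E * alpha)
  Numerator = 192 * (1 - 0.25) = 144.0
  Denominator = 63 * 1000 * (3.5 x 10^-6) = 0.2205
  R = 144.0 / 0.2205 = 653.1 K

653.1 K


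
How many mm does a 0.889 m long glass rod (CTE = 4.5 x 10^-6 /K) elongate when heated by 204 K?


Thermal expansion formula: dL = alpha * L0 * dT
  dL = (4.5 x 10^-6) * 0.889 * 204 = 0.0008161 m
Convert to mm: 0.0008161 * 1000 = 0.8161 mm

0.8161 mm


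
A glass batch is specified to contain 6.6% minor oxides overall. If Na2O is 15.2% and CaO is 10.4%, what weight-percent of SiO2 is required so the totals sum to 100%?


Known pieces sum to 100%:
  SiO2 = 100 - (others + Na2O + CaO)
  SiO2 = 100 - (6.6 + 15.2 + 10.4) = 67.8%

67.8%


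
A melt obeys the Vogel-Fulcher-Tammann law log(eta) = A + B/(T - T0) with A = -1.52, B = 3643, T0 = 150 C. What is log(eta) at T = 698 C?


VFT equation: log(eta) = A + B / (T - T0)
  T - T0 = 698 - 150 = 548
  B / (T - T0) = 3643 / 548 = 6.648
  log(eta) = -1.52 + 6.648 = 5.128

5.128


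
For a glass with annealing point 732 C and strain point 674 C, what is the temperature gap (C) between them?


Gap = T_anneal - T_strain:
  gap = 732 - 674 = 58 C

58 C


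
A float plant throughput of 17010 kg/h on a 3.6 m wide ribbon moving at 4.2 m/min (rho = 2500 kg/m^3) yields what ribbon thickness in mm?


Ribbon cross-section from mass balance:
  Volume rate = throughput / density = 17010 / 2500 = 6.804 m^3/h
  thickness = volume rate / (speed * 60 * width), i.e.
  thickness = throughput / (60 * speed * width * density) * 1000
  thickness = 17010 / (60 * 4.2 * 3.6 * 2500) * 1000 = 7.5 mm

7.5 mm


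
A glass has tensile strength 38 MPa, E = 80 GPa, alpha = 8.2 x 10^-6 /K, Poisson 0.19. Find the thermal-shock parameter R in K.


Thermal shock resistance: R = sigma * (1 - nu) / (E * alpha)
  Numerator = 38 * (1 - 0.19) = 30.78
  Denominator = 80 * 1000 * (8.2 x 10^-6) = 0.656
  R = 30.78 / 0.656 = 46.9 K

46.9 K


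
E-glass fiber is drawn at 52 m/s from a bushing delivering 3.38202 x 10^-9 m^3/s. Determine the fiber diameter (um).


Cross-sectional area from continuity:
  A = Q / v = 3.38202 x 10^-9 / 52 = 6.503885 x 10^-11 m^2
Diameter from circular cross-section:
  d = sqrt(4A / pi) * 10^6 (m -> um)
  d = sqrt(4 * 6.503885 x 10^-11 / pi) * 10^6 = 9.1 um

9.1 um


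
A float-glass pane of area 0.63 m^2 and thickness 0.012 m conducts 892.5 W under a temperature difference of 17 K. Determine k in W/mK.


Fourier's law rearranged: k = Q * t / (A * dT)
  Numerator = 892.5 * 0.012 = 10.71
  Denominator = 0.63 * 17 = 10.71
  k = 10.71 / 10.71 = 1.0 W/mK

1.0 W/mK


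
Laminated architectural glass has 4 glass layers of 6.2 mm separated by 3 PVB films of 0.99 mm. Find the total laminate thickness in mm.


Total thickness = glass contribution + PVB contribution
  Glass: 4 * 6.2 = 24.8 mm
  PVB: 3 * 0.99 = 2.97 mm
  Total = 24.8 + 2.97 = 27.77 mm

27.77 mm


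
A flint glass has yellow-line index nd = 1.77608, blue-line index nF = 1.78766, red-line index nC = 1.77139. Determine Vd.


Abbe number formula: Vd = (nd - 1) / (nF - nC)
  nd - 1 = 1.77608 - 1 = 0.77608
  nF - nC = 1.78766 - 1.77139 = 0.01627
  Vd = 0.77608 / 0.01627 = 47.7

47.7


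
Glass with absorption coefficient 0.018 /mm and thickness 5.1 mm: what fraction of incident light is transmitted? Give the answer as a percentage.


Beer-Lambert law: T = exp(-alpha * thickness)
  exponent = -0.018 * 5.1 = -0.0918
  T = exp(-0.0918) = 0.9123
  Percentage = 0.9123 * 100 = 91.23%

91.23%


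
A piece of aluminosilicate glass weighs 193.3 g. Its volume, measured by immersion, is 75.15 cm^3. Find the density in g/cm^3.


Use the definition of density:
  rho = mass / volume
  rho = 193.3 / 75.15 = 2.572 g/cm^3

2.572 g/cm^3


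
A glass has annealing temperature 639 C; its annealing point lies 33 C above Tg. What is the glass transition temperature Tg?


Rearrange T_anneal = Tg + offset for Tg:
  Tg = T_anneal - offset = 639 - 33 = 606 C

606 C


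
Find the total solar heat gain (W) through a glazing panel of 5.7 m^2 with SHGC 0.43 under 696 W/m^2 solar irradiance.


Solar heat gain: Q = Area * SHGC * Irradiance
  Q = 5.7 * 0.43 * 696 = 1705.9 W

1705.9 W


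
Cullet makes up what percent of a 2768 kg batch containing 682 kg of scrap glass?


Cullet ratio = (cullet mass / total batch mass) * 100
  Ratio = 682 / 2768 * 100 = 24.64%

24.64%


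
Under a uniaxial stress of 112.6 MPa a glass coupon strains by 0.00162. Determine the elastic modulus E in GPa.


Young's modulus: E = stress / strain
  E = 112.6 MPa / 0.00162 = 69506.17 MPa
Convert to GPa: 69506.17 / 1000 = 69.51 GPa

69.51 GPa


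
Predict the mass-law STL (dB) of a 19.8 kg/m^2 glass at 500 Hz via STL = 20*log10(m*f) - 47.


Mass law: STL = 20 * log10(m * f) - 47
  m * f = 19.8 * 500 = 9900
  log10(9900) = 3.99564
  STL = 20 * 3.99564 - 47 = 79.9128 - 47 = 32.9 dB

32.9 dB


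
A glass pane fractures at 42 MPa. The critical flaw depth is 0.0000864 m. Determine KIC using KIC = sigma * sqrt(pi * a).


Fracture toughness: KIC = sigma * sqrt(pi * a)
  pi * a = pi * 0.0000864 = 0.000271434
  sqrt(pi * a) = 0.016475
  KIC = 42 * 0.016475 = 0.692 MPa*sqrt(m)

0.692 MPa*sqrt(m)


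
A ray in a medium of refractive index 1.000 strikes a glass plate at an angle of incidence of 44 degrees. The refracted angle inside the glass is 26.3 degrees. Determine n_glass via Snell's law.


Apply Snell's law: n1 * sin(theta1) = n2 * sin(theta2)
  n2 = n1 * sin(theta1) / sin(theta2)
  sin(44) = 0.694658
  sin(26.3) = 0.443071
  n2 = 1.000 * 0.694658 / 0.443071 = 1.5678

1.5678


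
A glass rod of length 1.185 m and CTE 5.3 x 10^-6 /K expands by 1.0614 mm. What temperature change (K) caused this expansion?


Rearrange dL = alpha * L0 * dT for dT:
  dT = dL / (alpha * L0)
  dL (m) = 1.0614 / 1000 = 0.0010614
  dT = 0.0010614 / ((5.3 x 10^-6) * 1.185) = 169.0 K

169.0 K


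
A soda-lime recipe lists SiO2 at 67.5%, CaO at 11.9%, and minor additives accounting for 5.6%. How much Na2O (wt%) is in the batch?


Pieces sum to 100%:
  Na2O = 100 - (SiO2 + CaO + others)
  Na2O = 100 - (67.5 + 11.9 + 5.6) = 15.0%

15.0%


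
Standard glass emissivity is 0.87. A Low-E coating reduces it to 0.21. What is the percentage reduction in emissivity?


Percentage reduction = (1 - coated/uncoated) * 100
  Ratio = 0.21 / 0.87 = 0.2414
  Reduction = (1 - 0.2414) * 100 = 75.9%

75.9%


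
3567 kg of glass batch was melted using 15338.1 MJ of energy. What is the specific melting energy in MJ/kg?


Rearrange E = m * s for s:
  s = E / m
  s = 15338.1 / 3567 = 4.3 MJ/kg

4.3 MJ/kg


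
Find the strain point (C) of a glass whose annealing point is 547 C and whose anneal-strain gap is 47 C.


Strain point = annealing point - difference:
  T_strain = 547 - 47 = 500 C

500 C


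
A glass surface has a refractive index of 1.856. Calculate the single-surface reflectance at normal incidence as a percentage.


Fresnel reflectance at normal incidence:
  R = ((n - 1)/(n + 1))^2
  (n - 1)/(n + 1) = (1.856 - 1)/(1.856 + 1) = 0.29972
  R = 0.29972^2 = 0.0898321
  R(%) = 0.0898321 * 100 = 8.983%

8.983%


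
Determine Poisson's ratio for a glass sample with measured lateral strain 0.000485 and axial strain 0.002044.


Poisson's ratio: nu = lateral strain / axial strain
  nu = 0.000485 / 0.002044 = 0.2373

0.2373


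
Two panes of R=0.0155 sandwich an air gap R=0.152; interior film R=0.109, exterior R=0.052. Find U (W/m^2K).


Total thermal resistance (series):
  R_total = R_in + R_glass + R_air + R_glass + R_out
  R_total = 0.109 + 0.0155 + 0.152 + 0.0155 + 0.052 = 0.344 m^2K/W
U-value = 1 / R_total = 1 / 0.344 = 2.907 W/m^2K

2.907 W/m^2K


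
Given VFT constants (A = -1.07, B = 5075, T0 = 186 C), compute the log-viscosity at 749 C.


VFT equation: log(eta) = A + B / (T - T0)
  T - T0 = 749 - 186 = 563
  B / (T - T0) = 5075 / 563 = 9.014
  log(eta) = -1.07 + 9.014 = 7.944

7.944


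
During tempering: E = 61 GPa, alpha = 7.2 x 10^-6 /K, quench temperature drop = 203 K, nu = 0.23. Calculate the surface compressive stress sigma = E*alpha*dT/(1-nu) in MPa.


Tempering stress: sigma = E * alpha * dT / (1 - nu)
  E (MPa) = 61 * 1000 = 61000
  Numerator = 61000 * (7.2 x 10^-6) * 203 = 89.1576
  Denominator = 1 - 0.23 = 0.77
  sigma = 89.1576 / 0.77 = 115.8 MPa

115.8 MPa


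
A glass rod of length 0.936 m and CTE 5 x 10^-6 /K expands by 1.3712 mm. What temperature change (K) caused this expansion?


Rearrange dL = alpha * L0 * dT for dT:
  dT = dL / (alpha * L0)
  dL (m) = 1.3712 / 1000 = 0.0013712
  dT = 0.0013712 / ((5 x 10^-6) * 0.936) = 293.0 K

293.0 K


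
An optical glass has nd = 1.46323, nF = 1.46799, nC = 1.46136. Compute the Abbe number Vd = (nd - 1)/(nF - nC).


Abbe number formula: Vd = (nd - 1) / (nF - nC)
  nd - 1 = 1.46323 - 1 = 0.46323
  nF - nC = 1.46799 - 1.46136 = 0.00663
  Vd = 0.46323 / 0.00663 = 69.87

69.87


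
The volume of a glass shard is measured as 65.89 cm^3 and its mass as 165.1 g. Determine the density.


Use the definition of density:
  rho = mass / volume
  rho = 165.1 / 65.89 = 2.506 g/cm^3

2.506 g/cm^3


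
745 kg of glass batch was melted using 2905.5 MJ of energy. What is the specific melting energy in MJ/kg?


Rearrange E = m * s for s:
  s = E / m
  s = 2905.5 / 745 = 3.9 MJ/kg

3.9 MJ/kg


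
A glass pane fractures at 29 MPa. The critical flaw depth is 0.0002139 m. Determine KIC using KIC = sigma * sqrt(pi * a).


Fracture toughness: KIC = sigma * sqrt(pi * a)
  pi * a = pi * 0.0002139 = 0.000671987
  sqrt(pi * a) = 0.025923
  KIC = 29 * 0.025923 = 0.752 MPa*sqrt(m)

0.752 MPa*sqrt(m)


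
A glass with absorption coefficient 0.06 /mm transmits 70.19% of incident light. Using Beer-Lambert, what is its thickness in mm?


Rearrange T = exp(-alpha * thickness):
  thickness = -ln(T) / alpha
  T = 70.19/100 = 0.7019
  ln(T) = -0.35396
  -ln(T) = 0.35396
  thickness = 0.35396 / 0.06 = 5.9 mm

5.9 mm


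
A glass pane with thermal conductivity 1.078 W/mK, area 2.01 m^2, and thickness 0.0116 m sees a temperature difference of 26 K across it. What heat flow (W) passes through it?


Fourier's law: Q = k * A * dT / t
  Q = 1.078 * 2.01 * 26 / 0.0116
  Q = 56.33628 / 0.0116 = 4856.6 W

4856.6 W


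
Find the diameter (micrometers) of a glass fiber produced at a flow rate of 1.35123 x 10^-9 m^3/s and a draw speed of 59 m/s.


Cross-sectional area from continuity:
  A = Q / v = 1.35123 x 10^-9 / 59 = 2.29022 x 10^-11 m^2
Diameter from circular cross-section:
  d = sqrt(4A / pi) * 10^6 (m -> um)
  d = sqrt(4 * 2.29022 x 10^-11 / pi) * 10^6 = 5.4 um

5.4 um


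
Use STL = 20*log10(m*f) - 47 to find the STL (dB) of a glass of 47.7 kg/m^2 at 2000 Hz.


Mass law: STL = 20 * log10(m * f) - 47
  m * f = 47.7 * 2000 = 95400
  log10(95400) = 4.97955
  STL = 20 * 4.97955 - 47 = 99.591 - 47 = 52.6 dB

52.6 dB


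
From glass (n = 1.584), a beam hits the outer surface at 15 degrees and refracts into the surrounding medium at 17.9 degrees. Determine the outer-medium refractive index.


Apply Snell's law: n1 * sin(theta1) = n2 * sin(theta2)
  n2 = n1 * sin(theta1) / sin(theta2)
  sin(15) = 0.258819
  sin(17.9) = 0.307357
  n2 = 1.584 * 0.258819 / 0.307357 = 1.3339

1.3339


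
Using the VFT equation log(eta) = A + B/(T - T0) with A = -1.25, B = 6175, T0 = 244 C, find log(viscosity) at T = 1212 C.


VFT equation: log(eta) = A + B / (T - T0)
  T - T0 = 1212 - 244 = 968
  B / (T - T0) = 6175 / 968 = 6.379
  log(eta) = -1.25 + 6.379 = 5.129

5.129


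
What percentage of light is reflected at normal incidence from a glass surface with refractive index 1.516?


Fresnel reflectance at normal incidence:
  R = ((n - 1)/(n + 1))^2
  (n - 1)/(n + 1) = (1.516 - 1)/(1.516 + 1) = 0.205087
  R = 0.205087^2 = 0.0420607
  R(%) = 0.0420607 * 100 = 4.206%

4.206%


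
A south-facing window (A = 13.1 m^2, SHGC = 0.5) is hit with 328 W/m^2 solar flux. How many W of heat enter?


Solar heat gain: Q = Area * SHGC * Irradiance
  Q = 13.1 * 0.5 * 328 = 2148.4 W

2148.4 W


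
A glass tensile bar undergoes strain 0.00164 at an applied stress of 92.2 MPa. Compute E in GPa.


Young's modulus: E = stress / strain
  E = 92.2 MPa / 0.00164 = 56219.51 MPa
Convert to GPa: 56219.51 / 1000 = 56.22 GPa

56.22 GPa


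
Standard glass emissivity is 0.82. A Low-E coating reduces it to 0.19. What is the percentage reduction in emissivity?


Percentage reduction = (1 - coated/uncoated) * 100
  Ratio = 0.19 / 0.82 = 0.2317
  Reduction = (1 - 0.2317) * 100 = 76.8%

76.8%
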